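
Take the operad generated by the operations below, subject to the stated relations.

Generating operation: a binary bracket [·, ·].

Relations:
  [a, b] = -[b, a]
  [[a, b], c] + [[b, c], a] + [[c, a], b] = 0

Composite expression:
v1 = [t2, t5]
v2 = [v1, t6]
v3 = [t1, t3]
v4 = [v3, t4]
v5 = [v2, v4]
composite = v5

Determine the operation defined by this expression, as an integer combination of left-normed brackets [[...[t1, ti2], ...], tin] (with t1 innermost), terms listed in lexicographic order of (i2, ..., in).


In the tensor algebra, words opening t1 carry the t1-anchored form.
Composite bracket: [[[t2, t5], t6], [[t1, t3], t4]]
The bracket unfolds into 32 signed words via [a, b] = ab - ba (2^5 = 32).
Coefficients come from the t1-initial words:
  sign of t1t3t4t2t5t6 is -1, so it contributes -[[[[[t1, t3], t4], t2], t5], t6]
  sign of t1t3t4t5t2t6 is +1, so it contributes +[[[[[t1, t3], t4], t5], t2], t6]
  sign of t1t3t4t6t2t5 is +1, so it contributes +[[[[[t1, t3], t4], t6], t2], t5]
  sign of t1t3t4t6t5t2 is -1, so it contributes -[[[[[t1, t3], t4], t6], t5], t2]

-[[[[[t1, t3], t4], t2], t5], t6] + [[[[[t1, t3], t4], t5], t2], t6] + [[[[[t1, t3], t4], t6], t2], t5] - [[[[[t1, t3], t4], t6], t5], t2]


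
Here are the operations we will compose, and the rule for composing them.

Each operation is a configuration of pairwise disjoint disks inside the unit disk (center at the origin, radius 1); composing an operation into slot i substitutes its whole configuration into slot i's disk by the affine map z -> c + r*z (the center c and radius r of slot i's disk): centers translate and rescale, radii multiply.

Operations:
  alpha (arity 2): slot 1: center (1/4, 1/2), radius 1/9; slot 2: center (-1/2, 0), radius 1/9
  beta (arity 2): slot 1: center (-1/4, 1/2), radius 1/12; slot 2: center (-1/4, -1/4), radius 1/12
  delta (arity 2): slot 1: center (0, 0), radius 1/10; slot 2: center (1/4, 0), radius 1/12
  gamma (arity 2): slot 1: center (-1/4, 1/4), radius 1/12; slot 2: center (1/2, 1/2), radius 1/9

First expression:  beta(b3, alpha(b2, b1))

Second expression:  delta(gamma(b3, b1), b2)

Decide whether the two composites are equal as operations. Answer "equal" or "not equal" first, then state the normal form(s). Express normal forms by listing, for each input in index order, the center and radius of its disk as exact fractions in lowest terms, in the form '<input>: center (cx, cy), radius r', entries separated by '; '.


not equal; first: b1: center (-7/24, -1/4), radius 1/108; b2: center (-11/48, -5/24), radius 1/108; b3: center (-1/4, 1/2), radius 1/12; second: b1: center (1/20, 1/20), radius 1/90; b2: center (1/4, 0), radius 1/12; b3: center (-1/40, 1/40), radius 1/120


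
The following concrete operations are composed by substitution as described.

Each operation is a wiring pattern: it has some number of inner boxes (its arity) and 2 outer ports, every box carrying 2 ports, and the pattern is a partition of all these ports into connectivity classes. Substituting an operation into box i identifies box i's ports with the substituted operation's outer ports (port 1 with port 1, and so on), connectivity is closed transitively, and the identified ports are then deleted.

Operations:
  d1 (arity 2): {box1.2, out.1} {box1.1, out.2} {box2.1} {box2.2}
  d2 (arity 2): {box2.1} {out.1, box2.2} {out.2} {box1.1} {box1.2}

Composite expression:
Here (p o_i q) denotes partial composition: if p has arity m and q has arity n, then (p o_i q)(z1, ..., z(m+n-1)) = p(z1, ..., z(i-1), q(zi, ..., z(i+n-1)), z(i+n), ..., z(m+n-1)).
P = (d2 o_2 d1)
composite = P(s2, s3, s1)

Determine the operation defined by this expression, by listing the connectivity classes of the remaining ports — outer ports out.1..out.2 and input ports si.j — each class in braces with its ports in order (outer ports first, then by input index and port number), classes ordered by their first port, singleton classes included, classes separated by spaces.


{out.1, s3.1} {out.2} {s1.1} {s1.2} {s2.1} {s2.2} {s3.2}

Two ports join when wires chain via d2-identified ports.
through d1, on inputs (s3, s1): {out.1, s3.2} {out.2, s3.1} {s1.1} {s1.2} (out.j = stage outer ports)
through d2, on inputs (s2, s3, s1): {out.1, s3.1} {out.2} {s1.1} {s1.2} {s2.1} {s2.2} {s3.2} (out.j = stage outer ports)


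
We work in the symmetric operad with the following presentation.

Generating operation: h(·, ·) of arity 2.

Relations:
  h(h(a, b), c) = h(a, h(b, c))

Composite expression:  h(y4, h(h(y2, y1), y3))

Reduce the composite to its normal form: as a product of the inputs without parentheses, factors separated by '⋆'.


y4 ⋆ y2 ⋆ y1 ⋆ y3

Associativity of h dissolves the nesting; only the y-input order survives.
h(y2, y1) unparenthesizes to y2 ⋆ y1
h(h(y2, y1), y3) unparenthesizes to y2 ⋆ y1 ⋆ y3
h(y4, h(h(y2, y1), y3)) unparenthesizes to y4 ⋆ y2 ⋆ y1 ⋆ y3


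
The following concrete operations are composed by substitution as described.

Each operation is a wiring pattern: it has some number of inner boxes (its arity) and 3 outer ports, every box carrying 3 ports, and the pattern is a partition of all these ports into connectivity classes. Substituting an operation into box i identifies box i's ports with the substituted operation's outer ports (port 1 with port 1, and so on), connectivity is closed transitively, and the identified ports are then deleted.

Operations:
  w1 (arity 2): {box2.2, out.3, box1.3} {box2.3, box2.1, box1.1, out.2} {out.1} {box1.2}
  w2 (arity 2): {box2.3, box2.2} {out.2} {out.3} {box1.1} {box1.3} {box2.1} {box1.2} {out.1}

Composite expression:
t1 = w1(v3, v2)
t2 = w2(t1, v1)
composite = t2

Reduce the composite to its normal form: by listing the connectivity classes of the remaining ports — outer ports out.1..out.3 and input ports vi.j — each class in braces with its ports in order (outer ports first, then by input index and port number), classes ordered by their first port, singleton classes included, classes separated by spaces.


{out.1} {out.2} {out.3} {v1.1} {v1.2, v1.3} {v2.1, v2.3, v3.1} {v2.2, v3.3} {v3.2}


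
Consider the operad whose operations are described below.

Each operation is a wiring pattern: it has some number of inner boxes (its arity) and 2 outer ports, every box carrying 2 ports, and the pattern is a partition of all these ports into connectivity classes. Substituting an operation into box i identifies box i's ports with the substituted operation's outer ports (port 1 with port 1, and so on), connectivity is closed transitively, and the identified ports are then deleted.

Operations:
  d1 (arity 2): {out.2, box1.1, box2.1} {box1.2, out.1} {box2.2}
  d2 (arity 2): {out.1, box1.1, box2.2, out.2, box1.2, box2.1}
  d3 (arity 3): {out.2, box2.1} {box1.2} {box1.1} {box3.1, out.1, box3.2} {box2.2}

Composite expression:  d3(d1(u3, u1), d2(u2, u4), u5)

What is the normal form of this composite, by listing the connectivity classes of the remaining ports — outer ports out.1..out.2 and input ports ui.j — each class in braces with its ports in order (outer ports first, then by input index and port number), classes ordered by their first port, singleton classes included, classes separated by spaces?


{out.1, u5.1, u5.2} {out.2, u2.1, u2.2, u4.1, u4.2} {u1.1, u3.1} {u1.2} {u3.2}

After gluing at d3, chains via deleted ports link the u-ports.
composing d1 on (u3, u1), with out.j its own outer ports: {out.1, u3.2} {out.2, u1.1, u3.1} {u1.2}
composing d2 on (u2, u4), with out.j its own outer ports: {out.1, out.2, u2.1, u2.2, u4.1, u4.2}
composing d3 on (u3, u1, u2, u4, u5), with out.j its own outer ports: {out.1, u5.1, u5.2} {out.2, u2.1, u2.2, u4.1, u4.2} {u1.1, u3.1} {u1.2} {u3.2}


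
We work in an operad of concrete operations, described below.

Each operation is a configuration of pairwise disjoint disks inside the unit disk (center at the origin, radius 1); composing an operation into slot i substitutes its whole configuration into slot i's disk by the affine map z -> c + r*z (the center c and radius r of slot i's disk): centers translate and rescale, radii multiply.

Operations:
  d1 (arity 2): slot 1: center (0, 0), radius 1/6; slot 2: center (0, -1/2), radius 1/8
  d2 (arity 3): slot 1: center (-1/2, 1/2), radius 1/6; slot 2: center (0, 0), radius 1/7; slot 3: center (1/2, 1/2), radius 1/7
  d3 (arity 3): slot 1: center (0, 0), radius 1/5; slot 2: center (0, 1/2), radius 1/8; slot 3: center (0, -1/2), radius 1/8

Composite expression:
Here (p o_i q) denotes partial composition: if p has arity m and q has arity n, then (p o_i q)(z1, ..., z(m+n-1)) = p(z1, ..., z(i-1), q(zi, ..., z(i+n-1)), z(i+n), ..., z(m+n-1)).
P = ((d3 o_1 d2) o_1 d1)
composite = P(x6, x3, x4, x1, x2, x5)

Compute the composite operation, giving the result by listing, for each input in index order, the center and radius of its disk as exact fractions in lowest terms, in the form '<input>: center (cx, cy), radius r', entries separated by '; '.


x1: center (1/10, 1/10), radius 1/35; x2: center (0, 1/2), radius 1/8; x3: center (-1/10, 1/12), radius 1/240; x4: center (0, 0), radius 1/35; x5: center (0, -1/2), radius 1/8; x6: center (-1/10, 1/10), radius 1/180

Only the slot chain above each x matters under d3; compose those maps.
tracing x6 down its 3-map path: center (-1/10, 1/10), radius 1/180
tracing x3 down its 3-map path: center (-1/10, 1/12), radius 1/240
tracing x4 down its 2-map path: center (0, 0), radius 1/35
tracing x1 down its 2-map path: center (1/10, 1/10), radius 1/35
tracing x2 down its 1-map path: center (0, 1/2), radius 1/8
tracing x5 down its 1-map path: center (0, -1/2), radius 1/8


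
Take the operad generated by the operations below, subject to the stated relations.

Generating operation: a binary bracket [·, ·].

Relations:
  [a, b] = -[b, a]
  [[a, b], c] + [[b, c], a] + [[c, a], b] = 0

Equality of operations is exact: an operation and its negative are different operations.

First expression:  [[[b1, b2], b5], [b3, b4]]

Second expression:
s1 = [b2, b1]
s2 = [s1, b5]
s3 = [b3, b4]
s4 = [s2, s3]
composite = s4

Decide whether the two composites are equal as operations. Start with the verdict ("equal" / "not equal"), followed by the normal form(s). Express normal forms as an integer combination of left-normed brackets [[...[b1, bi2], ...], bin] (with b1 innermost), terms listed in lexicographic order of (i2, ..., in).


not equal; first: [[[[b1, b2], b5], b3], b4] - [[[[b1, b2], b5], b4], b3]; second: -[[[[b1, b2], b5], b3], b4] + [[[[b1, b2], b5], b4], b3]

Reducing the first expression gives [[[[b1, b2], b5], b3], b4] - [[[[b1, b2], b5], b4], b3]
Reducing the second expression gives -[[[[b1, b2], b5], b3], b4] + [[[[b1, b2], b5], b4], b3]
Different reductions; not equal.


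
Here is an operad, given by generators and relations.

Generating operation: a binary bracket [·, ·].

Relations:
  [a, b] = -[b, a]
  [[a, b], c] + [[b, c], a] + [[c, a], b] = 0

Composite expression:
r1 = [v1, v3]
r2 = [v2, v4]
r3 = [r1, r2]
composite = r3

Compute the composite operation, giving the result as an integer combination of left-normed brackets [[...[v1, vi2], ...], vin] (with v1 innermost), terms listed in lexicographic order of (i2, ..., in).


[[[v1, v3], v2], v4] - [[[v1, v3], v4], v2]


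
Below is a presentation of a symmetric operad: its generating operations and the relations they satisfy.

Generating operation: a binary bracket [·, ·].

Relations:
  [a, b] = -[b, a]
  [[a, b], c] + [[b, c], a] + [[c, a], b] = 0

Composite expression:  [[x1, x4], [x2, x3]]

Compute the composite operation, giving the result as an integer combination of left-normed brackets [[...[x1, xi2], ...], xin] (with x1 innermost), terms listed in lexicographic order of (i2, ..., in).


[[[x1, x4], x2], x3] - [[[x1, x4], x3], x2]

Expand each bracket as ab - ba; the x1-initial words give the coefficients.
Composite bracket: [[x1, x4], [x2, x3]]
Expanding via [a, b] = ab - ba: 8 signed words (2^3 = 8).
Only words starting with x1 matter:
  sign of x1x4x2x3 is +1, so it contributes +[[[x1, x4], x2], x3]
  sign of x1x4x3x2 is -1, so it contributes -[[[x1, x4], x3], x2]


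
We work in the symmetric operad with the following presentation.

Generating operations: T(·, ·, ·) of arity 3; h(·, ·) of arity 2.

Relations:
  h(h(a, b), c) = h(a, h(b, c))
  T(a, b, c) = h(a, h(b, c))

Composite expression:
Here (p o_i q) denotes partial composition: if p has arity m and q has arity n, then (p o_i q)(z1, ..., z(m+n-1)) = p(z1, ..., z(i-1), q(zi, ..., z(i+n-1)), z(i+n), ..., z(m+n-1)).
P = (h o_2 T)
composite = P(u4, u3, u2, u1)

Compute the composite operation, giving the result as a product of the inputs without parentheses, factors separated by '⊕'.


u4 ⊕ u3 ⊕ u2 ⊕ u1

Under associativity of h, the answer is the u's in reading order.
T(u3, u2, u1) flattens to u3 ⊕ u2 ⊕ u1
h(u4, T(u3, u2, u1)) flattens to u4 ⊕ u3 ⊕ u2 ⊕ u1


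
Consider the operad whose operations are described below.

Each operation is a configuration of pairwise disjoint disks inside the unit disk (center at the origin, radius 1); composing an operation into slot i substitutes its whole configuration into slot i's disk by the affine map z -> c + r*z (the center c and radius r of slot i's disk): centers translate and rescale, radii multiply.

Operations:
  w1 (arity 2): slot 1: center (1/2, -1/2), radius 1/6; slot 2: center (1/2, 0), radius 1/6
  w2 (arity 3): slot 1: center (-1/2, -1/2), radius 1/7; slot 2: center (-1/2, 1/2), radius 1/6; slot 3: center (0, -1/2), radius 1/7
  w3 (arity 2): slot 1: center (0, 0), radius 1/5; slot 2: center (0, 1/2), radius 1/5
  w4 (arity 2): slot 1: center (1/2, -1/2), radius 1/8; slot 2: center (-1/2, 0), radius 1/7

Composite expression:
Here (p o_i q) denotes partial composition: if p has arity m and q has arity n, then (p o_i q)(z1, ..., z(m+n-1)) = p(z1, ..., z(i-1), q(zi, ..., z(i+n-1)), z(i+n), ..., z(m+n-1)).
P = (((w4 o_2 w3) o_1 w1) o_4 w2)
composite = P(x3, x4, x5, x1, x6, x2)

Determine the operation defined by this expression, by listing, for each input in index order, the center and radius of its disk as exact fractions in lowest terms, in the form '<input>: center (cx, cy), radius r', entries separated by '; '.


x1: center (-18/35, 2/35), radius 1/245; x2: center (-1/2, 2/35), radius 1/245; x3: center (9/16, -9/16), radius 1/48; x4: center (9/16, -1/2), radius 1/48; x5: center (-1/2, 0), radius 1/35; x6: center (-18/35, 3/35), radius 1/210


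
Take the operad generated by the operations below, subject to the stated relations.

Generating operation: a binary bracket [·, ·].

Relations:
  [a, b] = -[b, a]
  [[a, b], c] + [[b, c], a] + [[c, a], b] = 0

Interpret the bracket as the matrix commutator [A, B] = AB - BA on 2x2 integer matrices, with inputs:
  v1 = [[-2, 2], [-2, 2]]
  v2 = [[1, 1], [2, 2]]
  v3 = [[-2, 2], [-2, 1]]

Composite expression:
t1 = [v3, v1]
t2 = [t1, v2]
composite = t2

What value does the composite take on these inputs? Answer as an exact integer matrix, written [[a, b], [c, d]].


[v3, v1] = [[0, 2], [2, 0]]
[[v3, v1], v2] = [[2, 2], [-2, -2]]

[[2, 2], [-2, -2]]


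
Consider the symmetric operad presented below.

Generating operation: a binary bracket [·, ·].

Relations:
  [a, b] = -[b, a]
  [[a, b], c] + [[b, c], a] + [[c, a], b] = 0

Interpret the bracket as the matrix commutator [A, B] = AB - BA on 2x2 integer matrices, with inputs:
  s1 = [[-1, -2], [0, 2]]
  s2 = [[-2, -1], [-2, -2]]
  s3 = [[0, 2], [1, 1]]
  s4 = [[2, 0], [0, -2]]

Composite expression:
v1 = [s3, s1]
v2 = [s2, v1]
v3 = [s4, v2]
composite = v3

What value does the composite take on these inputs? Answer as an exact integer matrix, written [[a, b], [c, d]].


[[0, 16], [32, 0]]

[s3, s1] = [[2, 8], [-3, -2]]
[s2, [s3, s1]] = [[19, 4], [-8, -19]]
[s4, [s2, [s3, s1]]] = [[0, 16], [32, 0]]


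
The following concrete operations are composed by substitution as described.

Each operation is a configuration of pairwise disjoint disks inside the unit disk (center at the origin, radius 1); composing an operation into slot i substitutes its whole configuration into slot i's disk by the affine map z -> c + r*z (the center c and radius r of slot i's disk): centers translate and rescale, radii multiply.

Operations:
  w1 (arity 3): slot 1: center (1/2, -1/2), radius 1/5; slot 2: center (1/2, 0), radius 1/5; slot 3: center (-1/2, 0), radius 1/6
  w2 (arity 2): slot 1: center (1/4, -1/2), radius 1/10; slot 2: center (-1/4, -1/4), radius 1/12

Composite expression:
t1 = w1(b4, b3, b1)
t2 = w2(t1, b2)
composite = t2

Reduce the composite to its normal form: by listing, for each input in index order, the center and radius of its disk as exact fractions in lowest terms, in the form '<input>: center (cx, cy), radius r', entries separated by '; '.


b1: center (1/5, -1/2), radius 1/60; b2: center (-1/4, -1/4), radius 1/12; b3: center (3/10, -1/2), radius 1/50; b4: center (3/10, -11/20), radius 1/50


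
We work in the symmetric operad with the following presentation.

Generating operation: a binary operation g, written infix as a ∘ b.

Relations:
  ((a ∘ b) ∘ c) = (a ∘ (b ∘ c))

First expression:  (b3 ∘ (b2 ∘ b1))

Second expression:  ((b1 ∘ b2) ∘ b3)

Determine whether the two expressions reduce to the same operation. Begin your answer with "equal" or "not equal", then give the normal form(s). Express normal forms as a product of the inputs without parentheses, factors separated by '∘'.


not equal; first: b3 ∘ b2 ∘ b1; second: b1 ∘ b2 ∘ b3

Normal form of the first expression: b3 ∘ b2 ∘ b1
Normal form of the second expression: b1 ∘ b2 ∘ b3
Distinct normal forms: not equal.


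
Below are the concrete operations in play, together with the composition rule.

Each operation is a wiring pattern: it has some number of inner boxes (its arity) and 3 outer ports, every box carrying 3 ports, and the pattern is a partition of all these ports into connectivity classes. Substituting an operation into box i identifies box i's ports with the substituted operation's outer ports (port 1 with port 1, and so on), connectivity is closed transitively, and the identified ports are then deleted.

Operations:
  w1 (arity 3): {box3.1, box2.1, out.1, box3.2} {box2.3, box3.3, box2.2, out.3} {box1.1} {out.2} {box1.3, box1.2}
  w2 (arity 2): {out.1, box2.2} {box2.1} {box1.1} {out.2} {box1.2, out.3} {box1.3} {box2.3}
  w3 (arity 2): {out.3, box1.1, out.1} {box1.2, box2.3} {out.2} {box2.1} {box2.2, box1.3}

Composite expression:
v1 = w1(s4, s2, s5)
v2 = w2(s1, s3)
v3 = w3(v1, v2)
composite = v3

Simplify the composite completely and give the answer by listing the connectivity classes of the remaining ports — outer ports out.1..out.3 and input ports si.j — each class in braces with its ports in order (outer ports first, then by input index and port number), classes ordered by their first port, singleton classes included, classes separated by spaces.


{out.1, out.3, s2.1, s5.1, s5.2} {out.2} {s1.1} {s1.2} {s1.3} {s2.2, s2.3, s5.3} {s3.1} {s3.2} {s3.3} {s4.1} {s4.2, s4.3}


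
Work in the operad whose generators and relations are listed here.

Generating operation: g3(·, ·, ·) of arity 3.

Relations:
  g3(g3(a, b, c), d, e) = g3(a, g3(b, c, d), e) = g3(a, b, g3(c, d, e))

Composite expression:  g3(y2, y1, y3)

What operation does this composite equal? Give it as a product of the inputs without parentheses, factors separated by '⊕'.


y2 ⊕ y1 ⊕ y3

Key point: g3 is associative — brackets drop, the y-order remains.
g3(y2, y1, y3) collapses to y2 ⊕ y1 ⊕ y3


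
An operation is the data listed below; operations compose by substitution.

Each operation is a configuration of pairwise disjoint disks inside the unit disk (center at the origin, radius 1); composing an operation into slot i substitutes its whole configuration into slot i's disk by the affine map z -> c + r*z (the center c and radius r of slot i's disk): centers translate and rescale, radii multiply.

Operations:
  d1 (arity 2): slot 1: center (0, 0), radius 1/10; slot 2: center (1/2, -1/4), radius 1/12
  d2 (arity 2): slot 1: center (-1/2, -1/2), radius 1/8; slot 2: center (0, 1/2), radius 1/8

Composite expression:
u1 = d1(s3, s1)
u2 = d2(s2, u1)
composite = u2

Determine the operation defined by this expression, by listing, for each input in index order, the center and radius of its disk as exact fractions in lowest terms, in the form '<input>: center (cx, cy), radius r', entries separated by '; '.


s1: center (1/16, 15/32), radius 1/96; s2: center (-1/2, -1/2), radius 1/8; s3: center (0, 1/2), radius 1/80


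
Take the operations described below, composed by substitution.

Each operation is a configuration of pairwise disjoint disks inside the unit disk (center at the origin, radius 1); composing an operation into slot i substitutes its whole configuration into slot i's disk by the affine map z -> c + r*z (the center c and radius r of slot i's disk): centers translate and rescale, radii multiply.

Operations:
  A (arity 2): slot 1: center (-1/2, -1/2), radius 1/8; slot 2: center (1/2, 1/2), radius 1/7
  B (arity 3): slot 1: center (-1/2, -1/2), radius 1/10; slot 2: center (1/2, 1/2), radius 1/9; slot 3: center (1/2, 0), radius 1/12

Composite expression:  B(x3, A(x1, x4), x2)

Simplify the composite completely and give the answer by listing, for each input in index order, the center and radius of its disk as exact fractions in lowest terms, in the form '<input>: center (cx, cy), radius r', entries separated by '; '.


x1: center (4/9, 4/9), radius 1/72; x2: center (1/2, 0), radius 1/12; x3: center (-1/2, -1/2), radius 1/10; x4: center (5/9, 5/9), radius 1/63


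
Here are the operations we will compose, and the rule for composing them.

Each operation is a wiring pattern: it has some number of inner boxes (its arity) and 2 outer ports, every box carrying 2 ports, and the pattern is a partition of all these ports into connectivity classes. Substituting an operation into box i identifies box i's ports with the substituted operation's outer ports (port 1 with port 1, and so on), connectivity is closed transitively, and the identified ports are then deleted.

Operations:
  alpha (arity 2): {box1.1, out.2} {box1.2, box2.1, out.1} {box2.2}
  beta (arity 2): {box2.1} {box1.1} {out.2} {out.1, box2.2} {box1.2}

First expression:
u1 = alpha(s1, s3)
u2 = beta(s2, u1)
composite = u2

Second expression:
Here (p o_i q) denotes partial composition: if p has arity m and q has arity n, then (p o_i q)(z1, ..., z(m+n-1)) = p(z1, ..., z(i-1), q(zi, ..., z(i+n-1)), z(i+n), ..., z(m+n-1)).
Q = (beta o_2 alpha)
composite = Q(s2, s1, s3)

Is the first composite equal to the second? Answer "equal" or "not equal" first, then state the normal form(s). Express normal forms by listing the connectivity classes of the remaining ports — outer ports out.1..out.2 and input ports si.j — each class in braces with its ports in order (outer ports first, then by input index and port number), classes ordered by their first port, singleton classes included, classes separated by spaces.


equal: each reduces to {out.1, s1.1} {out.2} {s1.2, s3.1} {s2.1} {s2.2} {s3.2}

In normal form, the first expression is {out.1, s1.1} {out.2} {s1.2, s3.1} {s2.1} {s2.2} {s3.2}
In normal form, the second expression is {out.1, s1.1} {out.2} {s1.2, s3.1} {s2.1} {s2.2} {s3.2}
Identical normal forms: equal.


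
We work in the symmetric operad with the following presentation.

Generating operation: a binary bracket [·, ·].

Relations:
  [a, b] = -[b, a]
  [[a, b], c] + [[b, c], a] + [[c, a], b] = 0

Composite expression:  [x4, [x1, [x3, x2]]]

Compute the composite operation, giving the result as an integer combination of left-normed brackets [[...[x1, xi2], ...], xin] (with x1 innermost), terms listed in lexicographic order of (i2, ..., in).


[[[x1, x2], x3], x4] - [[[x1, x3], x2], x4]

Antisymmetry and Jacobi reduce to x1-anchored left-normed brackets.
Composite bracket: [x4, [x1, [x3, x2]]]
Expanding via [a, b] = ab - ba: 8 signed words (2^3 = 8).
The x1-initial words carry the normal form:
  from x1x2x3x4, sign +1: term +[[[x1, x2], x3], x4]
  from x1x3x2x4, sign -1: term -[[[x1, x3], x2], x4]


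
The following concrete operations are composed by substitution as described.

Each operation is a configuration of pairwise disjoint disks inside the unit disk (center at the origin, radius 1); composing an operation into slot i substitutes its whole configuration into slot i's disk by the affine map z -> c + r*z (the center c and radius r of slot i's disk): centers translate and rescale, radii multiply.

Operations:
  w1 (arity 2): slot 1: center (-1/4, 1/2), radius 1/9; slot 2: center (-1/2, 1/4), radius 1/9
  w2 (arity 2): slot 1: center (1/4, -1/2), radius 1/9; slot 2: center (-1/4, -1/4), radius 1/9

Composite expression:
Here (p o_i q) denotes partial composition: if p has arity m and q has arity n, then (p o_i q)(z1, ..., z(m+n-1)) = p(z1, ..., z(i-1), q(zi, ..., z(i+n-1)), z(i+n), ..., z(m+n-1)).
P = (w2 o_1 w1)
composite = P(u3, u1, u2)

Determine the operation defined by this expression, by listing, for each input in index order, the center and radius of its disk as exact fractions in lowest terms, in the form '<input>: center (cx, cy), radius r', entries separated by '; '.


u1: center (7/36, -17/36), radius 1/81; u2: center (-1/4, -1/4), radius 1/9; u3: center (2/9, -4/9), radius 1/81


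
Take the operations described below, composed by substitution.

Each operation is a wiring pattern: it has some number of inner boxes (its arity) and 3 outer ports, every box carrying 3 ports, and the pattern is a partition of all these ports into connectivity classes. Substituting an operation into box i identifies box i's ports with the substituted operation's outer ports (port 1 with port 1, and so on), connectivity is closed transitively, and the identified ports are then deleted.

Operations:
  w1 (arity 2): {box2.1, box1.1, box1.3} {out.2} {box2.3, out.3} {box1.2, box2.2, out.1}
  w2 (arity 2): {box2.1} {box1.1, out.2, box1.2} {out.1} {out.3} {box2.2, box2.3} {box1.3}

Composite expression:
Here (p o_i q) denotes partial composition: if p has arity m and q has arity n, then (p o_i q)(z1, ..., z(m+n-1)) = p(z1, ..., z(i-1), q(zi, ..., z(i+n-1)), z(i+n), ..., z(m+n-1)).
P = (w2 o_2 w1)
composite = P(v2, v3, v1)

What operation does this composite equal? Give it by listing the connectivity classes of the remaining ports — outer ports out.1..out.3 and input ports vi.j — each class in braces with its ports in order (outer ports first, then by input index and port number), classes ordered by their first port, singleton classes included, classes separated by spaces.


{out.1} {out.2, v2.1, v2.2} {out.3} {v1.1, v3.1, v3.3} {v1.2, v3.2} {v1.3} {v2.3}

After gluing at w2, chains via deleted ports link the v-ports.
through w1, on inputs (v3, v1): {out.1, v1.2, v3.2} {out.2} {out.3, v1.3} {v1.1, v3.1, v3.3} (out.j = stage outer ports)
through w2, on inputs (v2, v3, v1): {out.1} {out.2, v2.1, v2.2} {out.3} {v1.1, v3.1, v3.3} {v1.2, v3.2} {v1.3} {v2.3} (out.j = stage outer ports)


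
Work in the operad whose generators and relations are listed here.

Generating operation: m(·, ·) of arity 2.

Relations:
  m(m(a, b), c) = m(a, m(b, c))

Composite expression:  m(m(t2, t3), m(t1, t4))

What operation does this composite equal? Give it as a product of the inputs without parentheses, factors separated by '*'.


t2 * t3 * t1 * t4

Every regrouping of m is equal, so read the t-inputs in written order.
m(t2, t3) reduces to t2 * t3
m(t1, t4) reduces to t1 * t4
m(m(t2, t3), m(t1, t4)) reduces to t2 * t3 * t1 * t4


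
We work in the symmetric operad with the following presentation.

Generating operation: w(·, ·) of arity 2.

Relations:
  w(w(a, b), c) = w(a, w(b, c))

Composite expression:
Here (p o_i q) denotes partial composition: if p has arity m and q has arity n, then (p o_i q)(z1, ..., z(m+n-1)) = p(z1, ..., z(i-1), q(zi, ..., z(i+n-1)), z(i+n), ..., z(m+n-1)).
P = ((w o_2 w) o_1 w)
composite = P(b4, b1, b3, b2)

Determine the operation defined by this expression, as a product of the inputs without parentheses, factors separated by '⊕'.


The w-tree's shape is irrelevant; the b-reading-order decides.
w(b4, b1) reduces to b4 ⊕ b1
w(b3, b2) reduces to b3 ⊕ b2
w(w(b4, b1), w(b3, b2)) reduces to b4 ⊕ b1 ⊕ b3 ⊕ b2

b4 ⊕ b1 ⊕ b3 ⊕ b2


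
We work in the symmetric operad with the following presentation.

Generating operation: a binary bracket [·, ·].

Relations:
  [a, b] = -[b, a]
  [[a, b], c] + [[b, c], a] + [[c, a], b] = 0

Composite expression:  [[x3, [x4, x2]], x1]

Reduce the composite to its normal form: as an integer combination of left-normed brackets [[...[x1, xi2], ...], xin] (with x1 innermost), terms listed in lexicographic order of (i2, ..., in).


-[[[x1, x2], x4], x3] + [[[x1, x3], x2], x4] - [[[x1, x3], x4], x2] + [[[x1, x4], x2], x3]


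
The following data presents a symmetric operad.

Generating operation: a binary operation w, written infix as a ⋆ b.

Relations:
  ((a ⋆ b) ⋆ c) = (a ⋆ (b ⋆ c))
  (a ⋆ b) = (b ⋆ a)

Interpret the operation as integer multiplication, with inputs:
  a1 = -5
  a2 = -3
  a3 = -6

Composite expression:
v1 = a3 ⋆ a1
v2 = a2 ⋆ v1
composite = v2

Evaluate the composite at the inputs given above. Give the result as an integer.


-90


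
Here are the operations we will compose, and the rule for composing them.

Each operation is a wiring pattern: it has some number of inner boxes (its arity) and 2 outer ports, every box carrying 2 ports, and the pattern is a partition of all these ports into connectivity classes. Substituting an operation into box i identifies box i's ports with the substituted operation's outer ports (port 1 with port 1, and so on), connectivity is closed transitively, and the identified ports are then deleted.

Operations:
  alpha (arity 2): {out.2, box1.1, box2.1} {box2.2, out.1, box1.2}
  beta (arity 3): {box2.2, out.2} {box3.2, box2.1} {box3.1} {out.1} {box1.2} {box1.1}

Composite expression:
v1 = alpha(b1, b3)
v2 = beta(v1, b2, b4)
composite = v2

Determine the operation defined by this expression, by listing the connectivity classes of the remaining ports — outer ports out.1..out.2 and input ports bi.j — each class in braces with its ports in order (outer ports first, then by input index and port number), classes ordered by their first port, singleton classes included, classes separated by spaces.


Connectivity passes through glued beta-boundaries; trace each wire chain.
the subtree at alpha composes to {out.1, b1.2, b3.2} {out.2, b1.1, b3.1} on (b1, b3); out.j = own outer ports
the subtree at beta composes to {out.1} {out.2, b2.2} {b1.1, b3.1} {b1.2, b3.2} {b2.1, b4.2} {b4.1} on (b1, b3, b2, b4); out.j = own outer ports

{out.1} {out.2, b2.2} {b1.1, b3.1} {b1.2, b3.2} {b2.1, b4.2} {b4.1}


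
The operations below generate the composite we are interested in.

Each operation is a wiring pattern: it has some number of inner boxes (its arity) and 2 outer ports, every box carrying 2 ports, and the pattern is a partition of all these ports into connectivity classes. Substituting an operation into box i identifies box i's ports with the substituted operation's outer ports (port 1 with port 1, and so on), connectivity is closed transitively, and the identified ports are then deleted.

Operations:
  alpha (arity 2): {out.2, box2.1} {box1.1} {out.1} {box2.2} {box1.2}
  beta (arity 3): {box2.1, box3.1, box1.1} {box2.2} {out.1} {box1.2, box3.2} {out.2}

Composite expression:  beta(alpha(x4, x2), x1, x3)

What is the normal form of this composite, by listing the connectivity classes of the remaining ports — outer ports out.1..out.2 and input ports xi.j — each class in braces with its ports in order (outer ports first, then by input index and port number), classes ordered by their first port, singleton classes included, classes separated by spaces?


{out.1} {out.2} {x1.1, x3.1} {x1.2} {x2.1, x3.2} {x2.2} {x4.1} {x4.2}

Two ports join when wires chain via beta-identified ports.
composing alpha on (x4, x2), with out.j its own outer ports: {out.1} {out.2, x2.1} {x2.2} {x4.1} {x4.2}
composing beta on (x4, x2, x1, x3), with out.j its own outer ports: {out.1} {out.2} {x1.1, x3.1} {x1.2} {x2.1, x3.2} {x2.2} {x4.1} {x4.2}


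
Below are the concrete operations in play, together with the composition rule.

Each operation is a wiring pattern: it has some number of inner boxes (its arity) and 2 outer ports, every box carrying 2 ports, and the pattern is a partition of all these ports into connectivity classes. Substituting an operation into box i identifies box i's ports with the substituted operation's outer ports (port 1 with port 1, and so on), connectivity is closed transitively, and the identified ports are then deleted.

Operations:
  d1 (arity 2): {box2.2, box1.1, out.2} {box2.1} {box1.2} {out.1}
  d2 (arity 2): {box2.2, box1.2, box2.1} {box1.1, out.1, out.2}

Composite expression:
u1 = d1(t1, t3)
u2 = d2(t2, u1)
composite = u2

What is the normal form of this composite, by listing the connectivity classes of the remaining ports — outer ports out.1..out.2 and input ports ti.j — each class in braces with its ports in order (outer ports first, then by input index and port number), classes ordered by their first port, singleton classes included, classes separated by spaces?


{out.1, out.2, t2.1} {t1.1, t2.2, t3.2} {t1.2} {t3.1}

Reachability decides: close wires over d2-identified ports.
stage d1: inputs (t1, t3), connectivity {out.1} {out.2, t1.1, t3.2} {t1.2} {t3.1}, out.j its boundary
stage d2: inputs (t2, t1, t3), connectivity {out.1, out.2, t2.1} {t1.1, t2.2, t3.2} {t1.2} {t3.1}, out.j its boundary


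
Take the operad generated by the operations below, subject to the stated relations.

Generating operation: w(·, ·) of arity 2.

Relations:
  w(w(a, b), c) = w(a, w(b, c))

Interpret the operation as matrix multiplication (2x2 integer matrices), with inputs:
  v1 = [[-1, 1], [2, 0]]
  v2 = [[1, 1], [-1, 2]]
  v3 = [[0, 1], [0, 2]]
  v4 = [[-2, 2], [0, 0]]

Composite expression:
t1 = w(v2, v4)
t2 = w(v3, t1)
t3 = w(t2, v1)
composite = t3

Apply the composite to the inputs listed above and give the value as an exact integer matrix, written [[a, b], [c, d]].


[[-6, 2], [-12, 4]]


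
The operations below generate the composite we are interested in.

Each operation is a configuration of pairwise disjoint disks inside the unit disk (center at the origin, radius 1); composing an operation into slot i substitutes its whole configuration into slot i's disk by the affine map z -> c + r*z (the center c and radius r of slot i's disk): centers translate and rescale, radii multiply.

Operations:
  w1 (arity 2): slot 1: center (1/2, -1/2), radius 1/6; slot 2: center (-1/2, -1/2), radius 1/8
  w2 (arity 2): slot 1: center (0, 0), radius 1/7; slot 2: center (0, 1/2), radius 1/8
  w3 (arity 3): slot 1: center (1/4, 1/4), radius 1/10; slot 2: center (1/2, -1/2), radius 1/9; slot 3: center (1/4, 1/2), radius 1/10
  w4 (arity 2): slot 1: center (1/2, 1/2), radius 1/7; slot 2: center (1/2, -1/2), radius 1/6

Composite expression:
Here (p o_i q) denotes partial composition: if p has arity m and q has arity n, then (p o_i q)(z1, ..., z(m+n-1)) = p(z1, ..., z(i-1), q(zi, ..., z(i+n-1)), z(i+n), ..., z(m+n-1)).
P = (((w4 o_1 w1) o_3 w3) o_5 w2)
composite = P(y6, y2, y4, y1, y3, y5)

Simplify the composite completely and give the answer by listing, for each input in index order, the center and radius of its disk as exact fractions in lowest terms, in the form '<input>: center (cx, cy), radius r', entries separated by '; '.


y1: center (7/12, -7/12), radius 1/54; y2: center (3/7, 3/7), radius 1/56; y3: center (13/24, -5/12), radius 1/420; y4: center (13/24, -11/24), radius 1/60; y5: center (13/24, -49/120), radius 1/480; y6: center (4/7, 3/7), radius 1/42

Each y-disk chains the slot maps above it in w4; radii multiply.
tracing y6 down its 2-map path: center (4/7, 3/7), radius 1/42
tracing y2 down its 2-map path: center (3/7, 3/7), radius 1/56
tracing y4 down its 2-map path: center (13/24, -11/24), radius 1/60
tracing y1 down its 2-map path: center (7/12, -7/12), radius 1/54
tracing y3 down its 3-map path: center (13/24, -5/12), radius 1/420
tracing y5 down its 3-map path: center (13/24, -49/120), radius 1/480


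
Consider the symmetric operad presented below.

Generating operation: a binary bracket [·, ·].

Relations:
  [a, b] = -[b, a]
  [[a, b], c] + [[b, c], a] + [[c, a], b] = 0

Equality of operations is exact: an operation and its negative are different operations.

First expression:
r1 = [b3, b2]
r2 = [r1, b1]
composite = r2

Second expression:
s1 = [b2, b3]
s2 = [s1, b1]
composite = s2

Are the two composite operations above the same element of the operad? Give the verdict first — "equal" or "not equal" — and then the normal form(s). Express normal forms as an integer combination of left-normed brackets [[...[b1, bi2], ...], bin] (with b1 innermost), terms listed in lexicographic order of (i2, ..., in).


not equal: they reduce to [[b1, b2], b3] - [[b1, b3], b2] and -[[b1, b2], b3] + [[b1, b3], b2]

The first composite normalizes to [[b1, b2], b3] - [[b1, b3], b2]
The second composite normalizes to -[[b1, b2], b3] + [[b1, b3], b2]
No match — not equal.


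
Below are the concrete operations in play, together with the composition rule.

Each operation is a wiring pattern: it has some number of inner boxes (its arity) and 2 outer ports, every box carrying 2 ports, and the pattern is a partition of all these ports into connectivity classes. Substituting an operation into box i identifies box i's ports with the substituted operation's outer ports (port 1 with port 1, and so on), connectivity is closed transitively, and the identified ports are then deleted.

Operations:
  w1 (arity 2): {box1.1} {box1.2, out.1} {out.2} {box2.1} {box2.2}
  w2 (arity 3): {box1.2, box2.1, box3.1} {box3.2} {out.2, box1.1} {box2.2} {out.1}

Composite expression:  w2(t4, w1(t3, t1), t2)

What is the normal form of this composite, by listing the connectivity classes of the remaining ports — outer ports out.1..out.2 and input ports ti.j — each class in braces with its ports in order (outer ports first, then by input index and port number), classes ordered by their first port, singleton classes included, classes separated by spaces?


After gluing at w2, chains via deleted ports link the t-ports.
composing w1 on (t3, t1), with out.j its own outer ports: {out.1, t3.2} {out.2} {t1.1} {t1.2} {t3.1}
composing w2 on (t4, t3, t1, t2), with out.j its own outer ports: {out.1} {out.2, t4.1} {t1.1} {t1.2} {t2.1, t3.2, t4.2} {t2.2} {t3.1}

{out.1} {out.2, t4.1} {t1.1} {t1.2} {t2.1, t3.2, t4.2} {t2.2} {t3.1}


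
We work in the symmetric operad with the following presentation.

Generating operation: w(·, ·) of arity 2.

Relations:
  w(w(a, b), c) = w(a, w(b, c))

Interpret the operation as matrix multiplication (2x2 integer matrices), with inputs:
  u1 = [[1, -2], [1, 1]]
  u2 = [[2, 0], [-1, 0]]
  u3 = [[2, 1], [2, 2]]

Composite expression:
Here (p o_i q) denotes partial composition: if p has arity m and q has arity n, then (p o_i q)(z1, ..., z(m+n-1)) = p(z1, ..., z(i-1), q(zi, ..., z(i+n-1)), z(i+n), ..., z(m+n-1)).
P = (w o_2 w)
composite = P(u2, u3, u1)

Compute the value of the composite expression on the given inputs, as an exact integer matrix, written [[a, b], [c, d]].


[[6, -6], [-3, 3]]

w(u3, u1) = [[3, -3], [4, -2]]
w(u2, w(u3, u1)) = [[6, -6], [-3, 3]]


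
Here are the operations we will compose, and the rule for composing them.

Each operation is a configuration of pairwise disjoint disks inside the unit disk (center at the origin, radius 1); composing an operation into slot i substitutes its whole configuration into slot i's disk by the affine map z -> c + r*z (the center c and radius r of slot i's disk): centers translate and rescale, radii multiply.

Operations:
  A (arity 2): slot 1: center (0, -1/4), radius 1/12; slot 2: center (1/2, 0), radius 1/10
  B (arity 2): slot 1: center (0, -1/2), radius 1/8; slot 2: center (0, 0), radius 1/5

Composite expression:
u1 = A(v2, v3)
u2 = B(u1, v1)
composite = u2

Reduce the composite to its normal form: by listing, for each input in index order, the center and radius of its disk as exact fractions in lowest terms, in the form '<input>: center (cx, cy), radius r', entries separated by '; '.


Affine substitution under B: radii multiply and v-centers shift.
v2 passes through 2 substitutions, ending at center (0, -17/32), radius 1/96
v3 passes through 2 substitutions, ending at center (1/16, -1/2), radius 1/80
v1 passes through 1 substitution, ending at center (0, 0), radius 1/5

v1: center (0, 0), radius 1/5; v2: center (0, -17/32), radius 1/96; v3: center (1/16, -1/2), radius 1/80
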